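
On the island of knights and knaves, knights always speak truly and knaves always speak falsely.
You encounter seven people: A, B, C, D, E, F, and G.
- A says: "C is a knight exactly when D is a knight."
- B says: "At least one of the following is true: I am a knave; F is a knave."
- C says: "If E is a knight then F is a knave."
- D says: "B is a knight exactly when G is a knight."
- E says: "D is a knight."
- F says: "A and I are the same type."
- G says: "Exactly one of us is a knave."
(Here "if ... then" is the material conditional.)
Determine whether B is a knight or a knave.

B is a knight.

Consistent assignments: {A=knight, B=knight, C=knight, D=knight, E=knight, F=knave, G=knight}
In every consistent assignment, B is a knight.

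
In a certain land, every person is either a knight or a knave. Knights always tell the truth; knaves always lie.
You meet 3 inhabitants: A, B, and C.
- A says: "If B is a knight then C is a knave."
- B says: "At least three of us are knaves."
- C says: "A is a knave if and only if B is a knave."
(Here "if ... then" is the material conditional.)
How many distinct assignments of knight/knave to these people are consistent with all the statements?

1

Consistent assignments:
  A=knight, B=knave, C=knave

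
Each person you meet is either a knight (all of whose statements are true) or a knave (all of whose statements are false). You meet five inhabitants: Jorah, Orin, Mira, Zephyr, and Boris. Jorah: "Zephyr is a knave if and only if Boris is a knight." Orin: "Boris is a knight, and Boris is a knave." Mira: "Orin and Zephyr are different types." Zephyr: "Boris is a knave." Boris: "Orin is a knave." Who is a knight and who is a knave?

Jorah is a knight; "Zephyr is a knave if and only if Boris is a knight" is true, as required.
As a knave, Orin's statement "Boris is a knight, and Boris is a knave" should be False; it is.
Mira (knave): "Orin and Zephyr are different types" — False. ✓
Zephyr is a knave, and the claim "Boris is a knave" is indeed False.
As a knight, Boris's statement "Orin is a knave" should be true; it is.

Jorah is a knight, Orin is a knave, Mira is a knave, Zephyr is a knave, and Boris is a knight.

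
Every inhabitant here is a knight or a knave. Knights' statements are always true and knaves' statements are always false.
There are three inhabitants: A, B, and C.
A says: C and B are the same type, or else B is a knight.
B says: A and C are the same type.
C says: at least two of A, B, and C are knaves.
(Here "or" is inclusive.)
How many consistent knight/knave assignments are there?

Consistent assignments:
  A=knave, B=knave, C=knight

1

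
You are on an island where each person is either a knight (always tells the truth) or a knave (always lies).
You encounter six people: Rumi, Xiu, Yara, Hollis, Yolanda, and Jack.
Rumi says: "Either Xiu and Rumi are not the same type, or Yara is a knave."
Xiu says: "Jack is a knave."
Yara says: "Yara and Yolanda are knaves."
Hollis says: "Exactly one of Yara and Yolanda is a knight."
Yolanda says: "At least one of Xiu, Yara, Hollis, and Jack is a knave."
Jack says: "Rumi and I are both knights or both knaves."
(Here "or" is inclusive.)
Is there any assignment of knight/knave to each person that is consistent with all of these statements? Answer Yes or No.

Yes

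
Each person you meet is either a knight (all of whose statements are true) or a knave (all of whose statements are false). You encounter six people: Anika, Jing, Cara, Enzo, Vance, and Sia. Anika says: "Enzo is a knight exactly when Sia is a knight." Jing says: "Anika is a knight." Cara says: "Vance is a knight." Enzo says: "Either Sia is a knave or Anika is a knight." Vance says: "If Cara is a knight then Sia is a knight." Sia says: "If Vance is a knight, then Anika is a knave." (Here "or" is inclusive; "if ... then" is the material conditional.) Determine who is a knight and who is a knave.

Knights: Cara, Vance, and Sia. Knaves: Anika, Jing, and Enzo.

As a knave, Anika's statement "Enzo is a knight exactly when Sia is a knight" should be False; it is.
Jing is a knave; "Anika is a knight" is False, as required.
Cara (knight): "Vance is a knight" — True. ✓
Enzo is a knave; "either Sia is a knave or Anika is a knight" is False, as required.
Vance is a knight, and the claim "if Cara is a knight then Sia is a knight" is indeed True.
As a knight, Sia's statement "if Vance is a knight, then Anika is a knave" should be True; it is.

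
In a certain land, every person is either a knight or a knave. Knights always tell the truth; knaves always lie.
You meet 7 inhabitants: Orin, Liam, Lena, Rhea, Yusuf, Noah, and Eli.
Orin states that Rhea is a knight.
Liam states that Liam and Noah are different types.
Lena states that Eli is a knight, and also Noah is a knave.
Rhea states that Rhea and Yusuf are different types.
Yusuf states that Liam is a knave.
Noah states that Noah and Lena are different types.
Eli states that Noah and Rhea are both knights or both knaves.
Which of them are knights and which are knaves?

Orin is a knight, Liam is a knight, Lena is a knave, Rhea is a knight, Yusuf is a knave, Noah is a knave, and Eli is a knave.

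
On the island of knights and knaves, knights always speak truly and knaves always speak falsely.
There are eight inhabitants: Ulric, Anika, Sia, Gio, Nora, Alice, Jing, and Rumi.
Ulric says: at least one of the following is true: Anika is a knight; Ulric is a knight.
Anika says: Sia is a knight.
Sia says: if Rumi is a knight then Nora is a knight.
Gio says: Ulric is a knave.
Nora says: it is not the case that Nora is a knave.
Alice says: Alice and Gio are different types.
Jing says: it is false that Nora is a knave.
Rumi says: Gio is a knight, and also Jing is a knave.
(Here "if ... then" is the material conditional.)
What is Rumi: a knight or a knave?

Rumi is a knave.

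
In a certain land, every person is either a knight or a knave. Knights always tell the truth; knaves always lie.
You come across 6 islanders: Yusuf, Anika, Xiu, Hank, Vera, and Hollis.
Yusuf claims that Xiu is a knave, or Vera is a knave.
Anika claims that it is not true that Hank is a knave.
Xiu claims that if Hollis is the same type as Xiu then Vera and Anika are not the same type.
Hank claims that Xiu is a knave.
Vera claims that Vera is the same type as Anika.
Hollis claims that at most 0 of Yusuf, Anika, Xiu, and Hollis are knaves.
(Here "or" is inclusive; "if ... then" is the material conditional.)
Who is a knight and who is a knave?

Knights: Yusuf, Anika, Hank, and Vera. Knaves: Xiu and Hollis.

Yusuf is a knight; "Xiu is a knave, or Vera is a knave" is True, as required.
Anika is a knight, and the claim "it is not true that Hank is a knave" is indeed True.
Xiu is a knave, so "if Hollis is the same type as Xiu then Vera and Anika are not the same type" must be False — and it is.
Hank is a knight, so "Xiu is a knave" must be True — and it is.
Since Vera is a knight, "Vera is the same type as Anika" needs to be True, which holds.
Since Hollis is a knave, "at most 0 of Yusuf, Anika, Xiu, and Hollis are knaves" needs to be False, which holds.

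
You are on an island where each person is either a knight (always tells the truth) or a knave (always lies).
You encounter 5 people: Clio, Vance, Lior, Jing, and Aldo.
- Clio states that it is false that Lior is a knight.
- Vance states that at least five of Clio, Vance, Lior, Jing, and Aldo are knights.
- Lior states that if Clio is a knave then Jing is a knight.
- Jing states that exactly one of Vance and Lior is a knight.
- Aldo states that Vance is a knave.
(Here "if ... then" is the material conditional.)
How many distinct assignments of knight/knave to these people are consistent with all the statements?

Consistent assignments:
  Clio=knave, Vance=knave, Lior=knight, Jing=knight, Aldo=knight

1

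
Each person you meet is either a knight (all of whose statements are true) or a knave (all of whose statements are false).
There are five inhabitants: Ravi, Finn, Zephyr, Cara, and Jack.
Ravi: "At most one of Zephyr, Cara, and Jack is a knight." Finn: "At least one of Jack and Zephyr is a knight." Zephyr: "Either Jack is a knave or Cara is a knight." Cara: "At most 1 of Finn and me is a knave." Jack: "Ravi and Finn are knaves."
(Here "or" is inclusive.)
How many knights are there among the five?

The unique consistent assignment is Ravi=knave, Finn=knight, Zephyr=knight, Cara=knight, Jack=knave.
That has 3 knights.

3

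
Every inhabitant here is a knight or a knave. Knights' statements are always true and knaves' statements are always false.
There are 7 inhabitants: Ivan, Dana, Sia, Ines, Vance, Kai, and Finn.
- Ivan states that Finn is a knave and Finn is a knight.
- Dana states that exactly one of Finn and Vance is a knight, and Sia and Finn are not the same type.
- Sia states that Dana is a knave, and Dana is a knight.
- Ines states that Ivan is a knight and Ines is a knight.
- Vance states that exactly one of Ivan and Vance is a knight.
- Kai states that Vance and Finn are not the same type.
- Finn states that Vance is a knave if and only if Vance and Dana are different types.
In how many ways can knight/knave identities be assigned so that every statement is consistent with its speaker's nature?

3

Consistent assignments:
  Ivan=knave, Dana=knight, Sia=knave, Ines=knave, Vance=knave, Kai=knight, Finn=knight
  Ivan=knave, Dana=knave, Sia=knave, Ines=knave, Vance=knight, Kai=knight, Finn=knave
  Ivan=knave, Dana=knave, Sia=knave, Ines=knave, Vance=knave, Kai=knave, Finn=knave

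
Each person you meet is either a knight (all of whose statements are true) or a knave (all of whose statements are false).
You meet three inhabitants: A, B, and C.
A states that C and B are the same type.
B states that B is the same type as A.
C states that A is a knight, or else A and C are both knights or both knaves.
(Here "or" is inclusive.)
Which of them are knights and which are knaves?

Suppose A is a knave. Then A's statement "C and B are the same type" would have to be false. Checking the 4 ways to assign the others, none is consistent with every speaker.
(For instance, with B=knight, C=knight, A's claim "C and B are the same type" comes out true where it would need to be false.)
So A must be a knight, making "C and B are the same type" true. Taking A=knight, B=knight, C=knight, each remaining statement checks out:
  B (knight): "B is the same type as A" — true. ✓
  C (knight): "A is a knight, or else A and C are both knights or both knaves" — true. ✓
This is the unique consistent assignment.

A is a knight, B is a knight, and C is a knight.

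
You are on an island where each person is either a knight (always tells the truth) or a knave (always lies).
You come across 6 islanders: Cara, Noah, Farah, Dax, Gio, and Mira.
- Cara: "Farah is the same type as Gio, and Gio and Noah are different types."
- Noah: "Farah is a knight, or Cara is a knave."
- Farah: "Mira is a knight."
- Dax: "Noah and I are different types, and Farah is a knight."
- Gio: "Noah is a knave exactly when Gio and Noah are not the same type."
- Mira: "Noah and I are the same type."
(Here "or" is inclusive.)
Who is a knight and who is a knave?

Knights: Noah and Gio. Knaves: Cara, Farah, Dax, and Mira.

Cara (knave): "Farah is the same type as Gio, and Gio and Noah are different types" — False. ✓
Noah (knight): "Farah is a knight, or Cara is a knave" — True. ✓
Farah is a knave; "Mira is a knight" is False, as required.
As a knave, Dax's statement "Noah and I are different types, and Farah is a knight" should be False; it is.
Gio is a knight; "Noah is a knave exactly when Gio and Noah are not the same type" is True, as required.
Mira is a knave, and the claim "Noah and I are the same type" is indeed False.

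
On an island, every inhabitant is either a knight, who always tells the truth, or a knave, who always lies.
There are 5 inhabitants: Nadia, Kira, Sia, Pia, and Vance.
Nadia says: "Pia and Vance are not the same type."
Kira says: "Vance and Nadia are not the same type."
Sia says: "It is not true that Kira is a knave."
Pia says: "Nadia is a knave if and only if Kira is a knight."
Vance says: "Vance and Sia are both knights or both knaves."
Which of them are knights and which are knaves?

As a knave, Nadia's statement "Pia and Vance are not the same type" should be False; it is.
Kira is a knight, so "Vance and Nadia are not the same type" must be true — and it is.
Sia is a knight; "it is not true that Kira is a knave" is true, as required.
Pia is a knight, so "Nadia is a knave if and only if Kira is a knight" must be true — and it is.
Vance is a knight; "Vance and Sia are both knights or both knaves" is true, as required.

Nadia is a knave, Kira is a knight, Sia is a knight, Pia is a knight, and Vance is a knight.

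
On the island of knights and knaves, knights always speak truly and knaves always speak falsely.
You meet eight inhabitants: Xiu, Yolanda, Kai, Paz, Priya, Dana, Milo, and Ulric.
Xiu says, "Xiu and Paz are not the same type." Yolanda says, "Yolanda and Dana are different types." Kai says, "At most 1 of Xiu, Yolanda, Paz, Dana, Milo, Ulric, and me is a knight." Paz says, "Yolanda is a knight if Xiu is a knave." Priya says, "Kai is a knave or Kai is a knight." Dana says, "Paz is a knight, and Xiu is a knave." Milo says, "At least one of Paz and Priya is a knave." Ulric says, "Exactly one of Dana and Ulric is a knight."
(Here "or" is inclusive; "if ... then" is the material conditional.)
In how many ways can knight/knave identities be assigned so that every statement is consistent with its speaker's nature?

1

Consistent assignments:
  Xiu=knave, Yolanda=knave, Kai=knave, Paz=knave, Priya=knight, Dana=knave, Milo=knight, Ulric=knight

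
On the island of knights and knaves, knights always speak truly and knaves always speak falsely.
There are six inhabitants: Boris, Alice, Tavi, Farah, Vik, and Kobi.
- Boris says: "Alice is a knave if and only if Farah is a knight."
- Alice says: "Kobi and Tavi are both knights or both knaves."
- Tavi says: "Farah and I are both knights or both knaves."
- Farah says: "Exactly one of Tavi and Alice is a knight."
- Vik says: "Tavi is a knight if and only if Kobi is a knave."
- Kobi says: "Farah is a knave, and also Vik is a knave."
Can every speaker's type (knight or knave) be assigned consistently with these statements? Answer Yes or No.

Yes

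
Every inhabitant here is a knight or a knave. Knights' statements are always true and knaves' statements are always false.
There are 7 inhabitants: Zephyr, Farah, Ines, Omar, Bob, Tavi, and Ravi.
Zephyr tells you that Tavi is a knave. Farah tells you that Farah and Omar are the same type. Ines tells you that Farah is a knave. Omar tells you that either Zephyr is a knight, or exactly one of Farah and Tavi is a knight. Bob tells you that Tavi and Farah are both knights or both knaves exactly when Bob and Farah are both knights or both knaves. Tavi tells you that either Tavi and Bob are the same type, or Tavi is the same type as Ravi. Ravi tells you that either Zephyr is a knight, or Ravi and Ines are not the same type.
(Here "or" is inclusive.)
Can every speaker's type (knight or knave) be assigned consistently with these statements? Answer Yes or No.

No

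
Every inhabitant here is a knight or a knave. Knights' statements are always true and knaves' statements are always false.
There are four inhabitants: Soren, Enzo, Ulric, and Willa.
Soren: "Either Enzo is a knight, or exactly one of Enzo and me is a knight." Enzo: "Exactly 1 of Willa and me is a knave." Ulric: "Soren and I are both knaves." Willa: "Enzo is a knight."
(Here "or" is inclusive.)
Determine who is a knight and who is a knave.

Knights: Soren. Knaves: Enzo, Ulric, and Willa.

Soren is a knight; "either Enzo is a knight, or exactly one of Enzo and me is a knight" is true, as required.
Enzo (knave): "exactly 1 of Willa and me is a knave" — false. ✓
As a knave, Ulric's statement "Soren and I are both knaves" should be false; it is.
Willa is a knave; "Enzo is a knight" is false, as required.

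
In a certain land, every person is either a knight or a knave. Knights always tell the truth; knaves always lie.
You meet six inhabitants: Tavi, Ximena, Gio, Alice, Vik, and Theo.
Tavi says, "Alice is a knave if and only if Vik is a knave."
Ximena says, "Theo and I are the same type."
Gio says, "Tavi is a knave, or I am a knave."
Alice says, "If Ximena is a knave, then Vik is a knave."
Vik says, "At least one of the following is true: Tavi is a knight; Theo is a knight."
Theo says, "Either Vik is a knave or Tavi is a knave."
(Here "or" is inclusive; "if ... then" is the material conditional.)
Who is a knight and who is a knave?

Tavi is a knave, Ximena is a knave, Gio is a knight, Alice is a knave, Vik is a knight, and Theo is a knight.

Tavi is a knave, so "Alice is a knave if and only if Vik is a knave" must be false — and it is.
Ximena is a knave, and the claim "Theo and I are the same type" is indeed false.
Since Gio is a knight, "Tavi is a knave, or I am a knave" needs to be True, which holds.
Alice is a knave, so "if Ximena is a knave, then Vik is a knave" must be false — and it is.
Vik is a knight; "at least one of the following is true: Tavi is a knight; Theo is a knight" is True, as required.
Theo is a knight; "either Vik is a knave or Tavi is a knave" is True, as required.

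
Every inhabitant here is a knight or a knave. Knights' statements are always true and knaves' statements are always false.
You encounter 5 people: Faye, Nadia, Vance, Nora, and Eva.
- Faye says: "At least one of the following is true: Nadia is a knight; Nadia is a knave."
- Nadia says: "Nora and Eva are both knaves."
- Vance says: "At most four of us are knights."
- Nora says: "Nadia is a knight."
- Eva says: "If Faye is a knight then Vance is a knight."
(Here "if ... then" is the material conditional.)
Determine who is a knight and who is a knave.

Faye is a knight, Nadia is a knave, Vance is a knight, Nora is a knave, and Eva is a knight.

Faye is a knight; "at least one of the following is true: Nadia is a knight; Nadia is a knave" is True, as required.
Nadia (knave): "Nora and Eva are both knaves" — false. ✓
Vance (knight): "at most four of us are knights" — True. ✓
Since Nora is a knave, "Nadia is a knight" needs to be false, which holds.
Eva is a knight, so "if Faye is a knight then Vance is a knight" must be True — and it is.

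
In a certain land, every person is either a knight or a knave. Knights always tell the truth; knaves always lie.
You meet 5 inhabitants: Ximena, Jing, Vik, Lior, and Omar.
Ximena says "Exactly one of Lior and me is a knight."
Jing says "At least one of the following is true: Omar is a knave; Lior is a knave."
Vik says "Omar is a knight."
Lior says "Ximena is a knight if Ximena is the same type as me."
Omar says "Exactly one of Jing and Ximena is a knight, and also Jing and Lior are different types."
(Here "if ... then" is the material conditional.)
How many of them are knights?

3

The unique consistent assignment is Ximena=knave, Jing=knight, Vik=knight, Lior=knave, Omar=knight.
That has 3 knights.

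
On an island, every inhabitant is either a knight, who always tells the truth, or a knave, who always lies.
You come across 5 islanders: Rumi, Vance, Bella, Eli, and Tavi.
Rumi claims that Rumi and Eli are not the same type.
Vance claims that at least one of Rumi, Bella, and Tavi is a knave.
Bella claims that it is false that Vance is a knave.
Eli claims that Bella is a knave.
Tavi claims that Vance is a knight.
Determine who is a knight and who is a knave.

Knights: Vance, Bella, and Tavi. Knaves: Rumi and Eli.

Since Rumi is a knave, "Rumi and Eli are not the same type" needs to be false, which holds.
As a knight, Vance's statement "at least one of Rumi, Bella, and Tavi is a knave" should be True; it is.
As a knight, Bella's statement "it is false that Vance is a knave" should be True; it is.
Since Eli is a knave, "Bella is a knave" needs to be false, which holds.
Tavi is a knight; "Vance is a knight" is True, as required.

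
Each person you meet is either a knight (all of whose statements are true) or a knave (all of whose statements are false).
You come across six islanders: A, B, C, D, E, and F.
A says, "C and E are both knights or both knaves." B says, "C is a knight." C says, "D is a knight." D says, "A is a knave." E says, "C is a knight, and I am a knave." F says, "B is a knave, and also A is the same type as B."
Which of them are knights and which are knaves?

Knights: A. Knaves: B, C, D, E, and F.

A (knight): "C and E are both knights or both knaves" — true. ✓
B is a knave, so "C is a knight" must be False — and it is.
C is a knave, so "D is a knight" must be False — and it is.
As a knave, D's statement "A is a knave" should be False; it is.
As a knave, E's statement "C is a knight, and I am a knave" should be False; it is.
As a knave, F's statement "B is a knave, and also A is the same type as B" should be False; it is.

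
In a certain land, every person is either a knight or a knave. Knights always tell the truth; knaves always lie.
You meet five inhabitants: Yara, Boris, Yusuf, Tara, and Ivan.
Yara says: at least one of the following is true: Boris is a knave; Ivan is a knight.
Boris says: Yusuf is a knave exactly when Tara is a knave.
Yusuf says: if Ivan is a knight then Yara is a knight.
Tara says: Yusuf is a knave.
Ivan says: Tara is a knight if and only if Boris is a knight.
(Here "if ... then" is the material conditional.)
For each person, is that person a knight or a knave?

Yara is a knight; "at least one of the following is true: Boris is a knave; Ivan is a knight" is True, as required.
Boris is a knave, and the claim "Yusuf is a knave exactly when Tara is a knave" is indeed False.
As a knight, Yusuf's statement "if Ivan is a knight then Yara is a knight" should be True; it is.
Tara is a knave, and the claim "Yusuf is a knave" is indeed False.
Ivan is a knight, and the claim "Tara is a knight if and only if Boris is a knight" is indeed True.

Yara is a knight, Boris is a knave, Yusuf is a knight, Tara is a knave, and Ivan is a knight.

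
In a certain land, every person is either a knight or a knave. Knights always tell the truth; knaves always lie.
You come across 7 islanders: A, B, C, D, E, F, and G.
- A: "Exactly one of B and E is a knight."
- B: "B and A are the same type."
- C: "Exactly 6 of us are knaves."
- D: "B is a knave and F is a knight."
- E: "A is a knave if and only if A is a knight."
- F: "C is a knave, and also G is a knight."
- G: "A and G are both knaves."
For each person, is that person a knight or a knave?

Since A is a knight, "exactly one of B and E is a knight" needs to be True, which holds.
B (knight): "B and A are the same type" — True. ✓
C is a knave, and the claim "exactly 6 of us are knaves" is indeed False.
D is a knave; "B is a knave and F is a knight" is False, as required.
E is a knave, and the claim "A is a knave if and only if A is a knight" is indeed False.
F is a knave; "C is a knave, and also G is a knight" is False, as required.
G is a knave; "A and G are both knaves" is False, as required.

A is a knight, B is a knight, C is a knave, D is a knave, E is a knave, F is a knave, and G is a knave.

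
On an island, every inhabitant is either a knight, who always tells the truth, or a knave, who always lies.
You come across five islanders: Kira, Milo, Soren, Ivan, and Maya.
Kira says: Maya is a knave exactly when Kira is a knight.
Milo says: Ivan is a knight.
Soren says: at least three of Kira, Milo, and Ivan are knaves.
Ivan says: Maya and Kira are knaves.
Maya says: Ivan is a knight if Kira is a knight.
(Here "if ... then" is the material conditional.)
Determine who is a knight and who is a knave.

Knights: Kira. Knaves: Milo, Soren, Ivan, and Maya.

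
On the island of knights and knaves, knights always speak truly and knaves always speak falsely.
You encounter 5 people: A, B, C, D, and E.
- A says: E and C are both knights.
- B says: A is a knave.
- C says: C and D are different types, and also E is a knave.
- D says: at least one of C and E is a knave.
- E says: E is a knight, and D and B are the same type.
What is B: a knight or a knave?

B is a knight.

Consistent assignments: {A=knave, B=knight, C=knave, D=knight, E=knight}
In every consistent assignment, B is a knight.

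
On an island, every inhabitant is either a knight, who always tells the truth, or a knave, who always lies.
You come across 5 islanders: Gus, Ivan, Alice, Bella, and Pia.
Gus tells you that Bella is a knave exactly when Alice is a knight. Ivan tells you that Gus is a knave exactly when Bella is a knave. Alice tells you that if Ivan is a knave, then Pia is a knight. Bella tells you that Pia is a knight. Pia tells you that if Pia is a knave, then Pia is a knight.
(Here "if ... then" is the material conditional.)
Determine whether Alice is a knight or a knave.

Alice is a knight.

Consistent assignments: {Gus=knave, Ivan=knave, Alice=knight, Bella=knight, Pia=knight}
In every consistent assignment, Alice is a knight.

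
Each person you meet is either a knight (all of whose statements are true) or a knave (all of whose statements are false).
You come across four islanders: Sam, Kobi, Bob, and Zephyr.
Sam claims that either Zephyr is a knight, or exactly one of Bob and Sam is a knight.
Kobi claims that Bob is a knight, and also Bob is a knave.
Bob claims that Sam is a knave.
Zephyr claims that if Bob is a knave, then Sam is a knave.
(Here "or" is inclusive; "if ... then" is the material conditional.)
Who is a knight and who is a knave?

Suppose Sam is a knave. Then Sam's statement "either Zephyr is a knight, or exactly one of Bob and Sam is a knight" would have to be false. Checking the 8 ways to assign the others, none is consistent with every speaker.
(For instance, with Kobi=knave, Bob=knave, Zephyr=knave, Bob's claim "Sam is a knave" comes out true where it would need to be false.)
So Sam must be a knight, making "either Zephyr is a knight, or exactly one of Bob and Sam is a knight" true. Taking Sam=knight, Kobi=knave, Bob=knave, Zephyr=knave, each remaining statement checks out:
  Kobi (knave): "Bob is a knight, and also Bob is a knave" — false. ✓
  Bob (knave): "Sam is a knave" — false. ✓
  Zephyr (knave): "if Bob is a knave, then Sam is a knave" — false. ✓
This is the unique consistent assignment.

Sam is a knight, Kobi is a knave, Bob is a knave, and Zephyr is a knave.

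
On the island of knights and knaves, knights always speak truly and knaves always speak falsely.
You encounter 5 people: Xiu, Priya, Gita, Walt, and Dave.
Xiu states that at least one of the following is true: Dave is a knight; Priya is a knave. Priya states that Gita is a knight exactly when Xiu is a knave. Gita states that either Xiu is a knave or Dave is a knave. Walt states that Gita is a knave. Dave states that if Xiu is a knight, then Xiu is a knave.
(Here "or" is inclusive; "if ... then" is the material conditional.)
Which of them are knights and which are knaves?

Suppose Xiu is a knave. Then Xiu's statement "at least one of the following is true: Dave is a knight; Priya is a knave" would have to be false. Checking the 16 ways to assign the others, none is consistent with every speaker.
(For instance, with Priya=knave, Gita=knight, Walt=knave, Dave=knave, Xiu's claim "at least one of the following is true: Dave is a knight; Priya is a knave" comes out true where it would need to be false.)
So Xiu must be a knight, making "at least one of the following is true: Dave is a knight; Priya is a knave" true. Taking Xiu=knight, Priya=knave, Gita=knight, Walt=knave, Dave=knave, each remaining statement checks out:
  Priya (knave): "Gita is a knight exactly when Xiu is a knave" — false. ✓
  Gita (knight): "either Xiu is a knave or Dave is a knave" — true. ✓
  Walt (knave): "Gita is a knave" — false. ✓
  Dave (knave): "if Xiu is a knight, then Xiu is a knave" — false. ✓
This is the unique consistent assignment.

Xiu is a knight, Priya is a knave, Gita is a knight, Walt is a knave, and Dave is a knave.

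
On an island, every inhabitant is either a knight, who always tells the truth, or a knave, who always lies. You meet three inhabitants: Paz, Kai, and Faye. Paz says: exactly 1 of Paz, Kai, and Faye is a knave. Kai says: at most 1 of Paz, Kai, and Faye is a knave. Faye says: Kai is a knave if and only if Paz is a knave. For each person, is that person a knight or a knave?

Paz is a knave; "exactly 1 of Paz, Kai, and Faye is a knave" is False, as required.
Since Kai is a knave, "at most 1 of Paz, Kai, and Faye is a knave" needs to be False, which holds.
As a knight, Faye's statement "Kai is a knave if and only if Paz is a knave" should be True; it is.

Knights: Faye. Knaves: Paz and Kai.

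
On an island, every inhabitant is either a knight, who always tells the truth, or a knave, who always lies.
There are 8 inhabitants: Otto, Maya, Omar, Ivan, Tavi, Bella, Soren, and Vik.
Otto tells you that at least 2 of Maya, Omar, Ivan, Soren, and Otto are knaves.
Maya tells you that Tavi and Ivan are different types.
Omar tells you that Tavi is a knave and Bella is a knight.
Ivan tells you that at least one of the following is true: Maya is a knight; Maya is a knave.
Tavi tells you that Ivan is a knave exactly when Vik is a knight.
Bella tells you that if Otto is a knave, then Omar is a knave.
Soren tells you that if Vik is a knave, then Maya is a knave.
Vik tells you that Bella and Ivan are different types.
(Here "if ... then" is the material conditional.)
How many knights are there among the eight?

5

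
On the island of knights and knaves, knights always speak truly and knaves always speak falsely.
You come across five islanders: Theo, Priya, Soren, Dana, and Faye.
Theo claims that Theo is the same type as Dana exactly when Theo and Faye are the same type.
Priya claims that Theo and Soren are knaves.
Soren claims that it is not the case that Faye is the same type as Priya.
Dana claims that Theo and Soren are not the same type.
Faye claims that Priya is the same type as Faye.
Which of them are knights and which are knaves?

Theo is a knave, and the claim "Theo is the same type as Dana exactly when Theo and Faye are the same type" is indeed false.
Priya (knight): "Theo and Soren are knaves" — true. ✓
Soren is a knave, and the claim "it is not the case that Faye is the same type as Priya" is indeed false.
Dana is a knave, and the claim "Theo and Soren are not the same type" is indeed false.
As a knight, Faye's statement "Priya is the same type as Faye" should be true; it is.

Theo is a knave, Priya is a knight, Soren is a knave, Dana is a knave, and Faye is a knight.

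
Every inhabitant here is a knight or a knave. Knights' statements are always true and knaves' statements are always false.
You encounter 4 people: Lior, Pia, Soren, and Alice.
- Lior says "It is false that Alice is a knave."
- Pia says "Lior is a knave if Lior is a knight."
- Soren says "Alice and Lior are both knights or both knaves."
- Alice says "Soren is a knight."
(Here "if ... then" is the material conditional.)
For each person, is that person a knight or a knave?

Suppose Lior is a knave. Then Lior's statement "it is false that Alice is a knave" would have to be false. Checking the 8 ways to assign the others, none is consistent with every speaker.
(For instance, with Pia=knave, Soren=knight, Alice=knight, Lior's claim "it is false that Alice is a knave" comes out true where it would need to be false.)
So Lior must be a knight, making "it is false that Alice is a knave" true. Taking Lior=knight, Pia=knave, Soren=knight, Alice=knight, each remaining statement checks out:
  Pia (knave): "Lior is a knave if Lior is a knight" — false. ✓
  Soren (knight): "Alice and Lior are both knights or both knaves" — true. ✓
  Alice (knight): "Soren is a knight" — true. ✓
This is the unique consistent assignment.

Lior is a knight, Pia is a knave, Soren is a knight, and Alice is a knight.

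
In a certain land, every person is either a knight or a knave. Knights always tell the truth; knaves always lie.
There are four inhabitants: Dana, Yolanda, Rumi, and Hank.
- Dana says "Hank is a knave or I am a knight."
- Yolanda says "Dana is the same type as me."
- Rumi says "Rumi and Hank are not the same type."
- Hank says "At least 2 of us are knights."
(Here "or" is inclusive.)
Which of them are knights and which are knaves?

Dana is a knight, Yolanda is a knave, Rumi is a knave, and Hank is a knave.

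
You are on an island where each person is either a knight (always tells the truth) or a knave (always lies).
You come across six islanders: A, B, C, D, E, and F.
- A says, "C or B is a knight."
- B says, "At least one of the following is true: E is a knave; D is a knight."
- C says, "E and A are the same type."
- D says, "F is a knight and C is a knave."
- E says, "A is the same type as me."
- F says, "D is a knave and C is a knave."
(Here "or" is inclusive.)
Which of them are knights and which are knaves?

Since A is a knight, "C or B is a knight" needs to be true, which holds.
B is a knave; "at least one of the following is true: E is a knave; D is a knight" is False, as required.
C is a knight; "E and A are the same type" is true, as required.
D is a knave, so "F is a knight and C is a knave" must be False — and it is.
E is a knight; "A is the same type as me" is true, as required.
F is a knave, and the claim "D is a knave and C is a knave" is indeed False.

A is a knight, B is a knave, C is a knight, D is a knave, E is a knight, and F is a knave.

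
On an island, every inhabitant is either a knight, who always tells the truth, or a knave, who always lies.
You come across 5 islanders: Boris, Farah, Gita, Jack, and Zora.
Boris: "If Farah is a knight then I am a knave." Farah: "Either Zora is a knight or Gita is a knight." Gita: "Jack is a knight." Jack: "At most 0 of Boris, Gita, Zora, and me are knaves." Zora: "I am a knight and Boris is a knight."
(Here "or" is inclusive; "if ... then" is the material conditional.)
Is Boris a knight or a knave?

Boris is a knight.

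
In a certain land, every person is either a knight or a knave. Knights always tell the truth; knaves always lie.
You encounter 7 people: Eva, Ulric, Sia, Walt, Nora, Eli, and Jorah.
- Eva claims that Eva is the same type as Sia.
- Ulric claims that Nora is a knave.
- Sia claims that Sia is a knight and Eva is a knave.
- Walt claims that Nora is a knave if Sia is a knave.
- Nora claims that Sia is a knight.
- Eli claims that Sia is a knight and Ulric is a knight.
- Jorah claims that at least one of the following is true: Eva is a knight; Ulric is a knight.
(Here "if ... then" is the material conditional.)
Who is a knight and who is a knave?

Eva (knave): "Eva is the same type as Sia" — False. ✓
Ulric is a knave, so "Nora is a knave" must be False — and it is.
Since Sia is a knight, "Sia is a knight and Eva is a knave" needs to be True, which holds.
Walt is a knight, so "Nora is a knave if Sia is a knave" must be True — and it is.
Nora is a knight, and the claim "Sia is a knight" is indeed True.
Eli is a knave; "Sia is a knight and Ulric is a knight" is False, as required.
Jorah (knave): "at least one of the following is true: Eva is a knight; Ulric is a knight" — False. ✓

Knights: Sia, Walt, and Nora. Knaves: Eva, Ulric, Eli, and Jorah.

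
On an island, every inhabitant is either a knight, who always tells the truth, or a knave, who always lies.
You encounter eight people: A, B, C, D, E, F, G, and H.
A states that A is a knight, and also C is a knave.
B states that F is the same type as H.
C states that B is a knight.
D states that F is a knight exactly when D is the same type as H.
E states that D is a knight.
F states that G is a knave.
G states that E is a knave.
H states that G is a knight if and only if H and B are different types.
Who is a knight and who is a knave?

A is a knave, and the claim "A is a knight, and also C is a knave" is indeed false.
B is a knight; "F is the same type as H" is True, as required.
C is a knight, and the claim "B is a knight" is indeed True.
D is a knight, and the claim "F is a knight exactly when D is the same type as H" is indeed True.
E (knight): "D is a knight" — True. ✓
Since F is a knight, "G is a knave" needs to be True, which holds.
G is a knave, so "E is a knave" must be false — and it is.
H is a knight, so "G is a knight if and only if H and B are different types" must be True — and it is.

A is a knave, B is a knight, C is a knight, D is a knight, E is a knight, F is a knight, G is a knave, and H is a knight.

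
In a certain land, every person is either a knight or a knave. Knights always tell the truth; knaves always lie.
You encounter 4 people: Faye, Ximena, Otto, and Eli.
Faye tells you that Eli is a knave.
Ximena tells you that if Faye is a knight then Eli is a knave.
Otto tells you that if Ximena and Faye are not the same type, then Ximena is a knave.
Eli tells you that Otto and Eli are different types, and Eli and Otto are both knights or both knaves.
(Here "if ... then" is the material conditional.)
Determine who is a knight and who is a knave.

As a knight, Faye's statement "Eli is a knave" should be True; it is.
Ximena (knight): "if Faye is a knight then Eli is a knave" — True. ✓
Otto is a knight, so "if Ximena and Faye are not the same type, then Ximena is a knave" must be True — and it is.
Since Eli is a knave, "Otto and Eli are different types, and Eli and Otto are both knights or both knaves" needs to be false, which holds.

Faye is a knight, Ximena is a knight, Otto is a knight, and Eli is a knave.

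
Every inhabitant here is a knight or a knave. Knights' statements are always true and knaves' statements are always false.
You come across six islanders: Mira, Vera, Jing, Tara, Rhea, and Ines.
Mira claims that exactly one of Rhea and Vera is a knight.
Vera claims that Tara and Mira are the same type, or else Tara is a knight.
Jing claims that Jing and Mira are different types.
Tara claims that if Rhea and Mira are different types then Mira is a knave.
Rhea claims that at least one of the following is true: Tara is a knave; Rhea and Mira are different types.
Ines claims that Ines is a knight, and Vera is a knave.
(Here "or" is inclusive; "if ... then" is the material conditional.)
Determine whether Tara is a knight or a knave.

Tara is a knight.

Consistent assignments: {Mira=knave, Vera=knight, Jing=knight, Tara=knight, Rhea=knight, Ines=knave}; {Mira=knave, Vera=knight, Jing=knave, Tara=knight, Rhea=knight, Ines=knave}
In every consistent assignment, Tara is a knight.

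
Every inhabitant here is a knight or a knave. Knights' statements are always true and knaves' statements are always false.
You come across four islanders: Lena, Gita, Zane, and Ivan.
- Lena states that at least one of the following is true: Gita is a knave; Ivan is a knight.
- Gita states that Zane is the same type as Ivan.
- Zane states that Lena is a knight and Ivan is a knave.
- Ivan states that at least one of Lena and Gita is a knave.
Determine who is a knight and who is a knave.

Lena is a knight, Gita is a knave, Zane is a knave, and Ivan is a knight.

Suppose Lena is a knave. Then Lena's statement "at least one of the following is true: Gita is a knave; Ivan is a knight" would have to be false. Checking the 8 ways to assign the others, none is consistent with every speaker.
(For instance, with Gita=knave, Zane=knave, Ivan=knight, Lena's claim "at least one of the following is true: Gita is a knave; Ivan is a knight" comes out true where it would need to be false.)
So Lena must be a knight, making "at least one of the following is true: Gita is a knave; Ivan is a knight" true. Taking Lena=knight, Gita=knave, Zane=knave, Ivan=knight, each remaining statement checks out:
  Gita (knave): "Zane is the same type as Ivan" — false. ✓
  Zane (knave): "Lena is a knight and Ivan is a knave" — false. ✓
  Ivan (knight): "at least one of Lena and Gita is a knave" — true. ✓
This is the unique consistent assignment.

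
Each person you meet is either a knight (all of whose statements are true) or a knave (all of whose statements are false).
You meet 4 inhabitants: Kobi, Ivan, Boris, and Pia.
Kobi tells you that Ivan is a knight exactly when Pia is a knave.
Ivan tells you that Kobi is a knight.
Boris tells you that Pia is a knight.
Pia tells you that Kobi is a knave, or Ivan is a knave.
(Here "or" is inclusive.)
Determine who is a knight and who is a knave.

Kobi is a knight, Ivan is a knight, Boris is a knave, and Pia is a knave.

Suppose Kobi is a knave. Then Kobi's statement "Ivan is a knight exactly when Pia is a knave" would have to be false. Checking the 8 ways to assign the others, none is consistent with every speaker.
(For instance, with Ivan=knight, Boris=knave, Pia=knave, Kobi's claim "Ivan is a knight exactly when Pia is a knave" comes out true where it would need to be false.)
So Kobi must be a knight, making "Ivan is a knight exactly when Pia is a knave" true. Taking Kobi=knight, Ivan=knight, Boris=knave, Pia=knave, each remaining statement checks out:
  Ivan (knight): "Kobi is a knight" — true. ✓
  Boris (knave): "Pia is a knight" — false. ✓
  Pia (knave): "Kobi is a knave, or Ivan is a knave" — false. ✓
This is the unique consistent assignment.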